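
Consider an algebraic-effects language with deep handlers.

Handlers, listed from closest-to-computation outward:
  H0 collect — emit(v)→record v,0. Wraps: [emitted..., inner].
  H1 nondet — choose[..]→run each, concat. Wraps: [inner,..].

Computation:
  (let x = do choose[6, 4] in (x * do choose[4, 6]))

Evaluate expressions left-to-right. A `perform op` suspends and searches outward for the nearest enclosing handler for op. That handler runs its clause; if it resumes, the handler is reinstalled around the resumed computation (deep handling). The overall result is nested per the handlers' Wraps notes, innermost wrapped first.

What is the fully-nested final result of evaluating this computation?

Working:
choose[6, 4] @ H1
  branch[0] choose=6:
    choose[4, 6] @ H1
      branch[0] choose=4:
        H0 returns [24]
        H1 returns [[24]]
      branch[1] choose=6:
        H0 returns [36]
        H1 returns [[36]]
  branch[1] choose=4:
    choose[4, 6] @ H1
      branch[0] choose=4:
        H0 returns [16]
        H1 returns [[16]]
      branch[1] choose=6:
        H0 returns [24]
        H1 returns [[24]]
= [[24], [36], [16], [24]]

Answer: [[24], [36], [16], [24]]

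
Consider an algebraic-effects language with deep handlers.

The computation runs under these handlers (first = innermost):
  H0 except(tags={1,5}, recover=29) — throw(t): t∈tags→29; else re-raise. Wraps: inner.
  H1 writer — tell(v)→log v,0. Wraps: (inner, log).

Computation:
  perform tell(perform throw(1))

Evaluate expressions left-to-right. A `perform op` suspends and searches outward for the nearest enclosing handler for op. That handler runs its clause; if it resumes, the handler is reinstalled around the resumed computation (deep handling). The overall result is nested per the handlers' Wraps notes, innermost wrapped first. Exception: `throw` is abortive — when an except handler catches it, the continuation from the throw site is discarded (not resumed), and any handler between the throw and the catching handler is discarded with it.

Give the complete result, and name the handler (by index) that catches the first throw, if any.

Evaluation trace:
throw(1) @ H0 caught ⇒ 29
H1 returns (29, ())
= (29, ())

Answer: (29, ()) ; first throw caught by: H0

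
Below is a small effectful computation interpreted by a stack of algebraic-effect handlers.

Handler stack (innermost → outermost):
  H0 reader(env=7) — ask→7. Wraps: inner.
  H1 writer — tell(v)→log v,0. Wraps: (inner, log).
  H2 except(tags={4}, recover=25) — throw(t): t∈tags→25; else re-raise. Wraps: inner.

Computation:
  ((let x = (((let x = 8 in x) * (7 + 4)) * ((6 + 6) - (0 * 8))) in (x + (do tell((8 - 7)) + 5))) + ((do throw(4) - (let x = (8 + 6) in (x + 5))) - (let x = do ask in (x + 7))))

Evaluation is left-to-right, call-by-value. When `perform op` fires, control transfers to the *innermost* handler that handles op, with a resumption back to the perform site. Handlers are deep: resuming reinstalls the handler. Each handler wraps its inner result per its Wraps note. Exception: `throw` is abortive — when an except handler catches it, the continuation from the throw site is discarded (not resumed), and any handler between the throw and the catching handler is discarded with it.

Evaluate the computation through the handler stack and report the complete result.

Answer: 25

Working:
tell(1) @ H1 ⇒ log+=1
throw(4) @ H2 caught ⇒ 25
= 25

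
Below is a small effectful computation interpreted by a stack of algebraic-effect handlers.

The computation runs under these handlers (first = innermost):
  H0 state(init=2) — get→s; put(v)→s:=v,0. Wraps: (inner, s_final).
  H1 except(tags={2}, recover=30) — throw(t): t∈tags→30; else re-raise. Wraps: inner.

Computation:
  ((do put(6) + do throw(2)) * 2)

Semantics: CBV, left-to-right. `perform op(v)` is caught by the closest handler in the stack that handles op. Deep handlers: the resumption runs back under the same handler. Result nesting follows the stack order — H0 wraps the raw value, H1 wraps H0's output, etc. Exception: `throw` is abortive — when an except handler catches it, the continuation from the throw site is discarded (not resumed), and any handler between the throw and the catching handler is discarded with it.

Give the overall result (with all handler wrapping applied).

Evaluation trace:
put(6) @ H0 ⇒ s:=6
throw(2) @ H1 caught ⇒ 30
= 30

Answer: 30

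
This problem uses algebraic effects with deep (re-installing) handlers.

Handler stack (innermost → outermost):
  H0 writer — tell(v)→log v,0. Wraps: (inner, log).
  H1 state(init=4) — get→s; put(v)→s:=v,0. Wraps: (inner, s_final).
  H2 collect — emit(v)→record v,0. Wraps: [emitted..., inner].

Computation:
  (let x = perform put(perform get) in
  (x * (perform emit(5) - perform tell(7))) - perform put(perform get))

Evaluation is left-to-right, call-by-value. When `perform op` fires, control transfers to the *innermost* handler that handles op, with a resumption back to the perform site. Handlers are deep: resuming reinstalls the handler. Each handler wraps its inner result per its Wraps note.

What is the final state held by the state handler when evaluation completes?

Answer: 4

Step-by-step:
get @ H1 ⇒ 4
put(4) @ H1 ⇒ s:=4
emit(5) @ H2 ⇒ out+=5
tell(7) @ H0 ⇒ log+=7
get @ H1 ⇒ 4
put(4) @ H1 ⇒ s:=4
H0 returns (0, (7))
H1 returns ((0, (7)), 4)
H2 returns [5, ((0, (7)), 4)]
= [5, ((0, (7)), 4)]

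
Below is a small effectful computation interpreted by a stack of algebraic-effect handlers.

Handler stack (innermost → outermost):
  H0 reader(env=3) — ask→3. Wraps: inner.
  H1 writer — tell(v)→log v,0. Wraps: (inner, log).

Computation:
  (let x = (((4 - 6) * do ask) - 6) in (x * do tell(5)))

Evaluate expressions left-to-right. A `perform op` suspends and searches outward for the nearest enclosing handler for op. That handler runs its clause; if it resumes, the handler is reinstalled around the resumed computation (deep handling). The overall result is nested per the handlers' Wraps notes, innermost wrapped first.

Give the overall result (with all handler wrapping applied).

Evaluation trace:
ask @ H0 ⇒ 3
tell(5) @ H1 ⇒ log+=5
H0 returns 0
H1 returns (0, (5))
= (0, (5))

Answer: (0, (5))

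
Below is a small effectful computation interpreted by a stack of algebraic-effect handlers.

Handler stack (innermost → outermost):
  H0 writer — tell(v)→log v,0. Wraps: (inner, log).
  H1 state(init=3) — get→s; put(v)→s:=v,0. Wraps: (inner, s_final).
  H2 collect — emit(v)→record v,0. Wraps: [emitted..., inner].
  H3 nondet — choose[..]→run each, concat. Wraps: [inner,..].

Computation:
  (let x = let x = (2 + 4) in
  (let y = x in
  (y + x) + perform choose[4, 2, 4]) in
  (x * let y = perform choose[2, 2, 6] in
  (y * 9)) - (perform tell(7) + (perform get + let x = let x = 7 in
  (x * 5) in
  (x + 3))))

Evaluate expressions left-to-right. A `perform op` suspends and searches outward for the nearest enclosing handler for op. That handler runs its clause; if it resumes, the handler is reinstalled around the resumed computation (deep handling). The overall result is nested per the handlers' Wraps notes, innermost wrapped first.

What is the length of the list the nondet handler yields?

Answer: 9

Working:
choose[4, 2, 4] @ H3
  branch[0] choose=4:
    choose[2, 2, 6] @ H3
      branch[0] choose=2:
        tell(7) @ H0 ⇒ log+=7
        get @ H1 ⇒ 3
        H0 returns (247, (7))
        H1 returns ((247, (7)), 3)
        H2 returns [((247, (7)), 3)]
        H3 returns [[((247, (7)), 3)]]
      branch[1] choose=2:
        tell(7) @ H0 ⇒ log+=7
        get @ H1 ⇒ 3
        H0 returns (247, (7))
        H1 returns ((247, (7)), 3)
        H2 returns [((247, (7)), 3)]
        H3 returns [[((247, (7)), 3)]]
      branch[2] choose=6:
        tell(7) @ H0 ⇒ log+=7
        get @ H1 ⇒ 3
        H0 returns (823, (7))
        H1 returns ((823, (7)), 3)
        H2 returns [((823, (7)), 3)]
        H3 returns [[((823, (7)), 3)]]
  branch[1] choose=2:
    choose[2, 2, 6] @ H3
      branch[0] choose=2:
        tell(7) @ H0 ⇒ log+=7
        get @ H1 ⇒ 3
        H0 returns (211, (7))
        H1 returns ((211, (7)), 3)
        H2 returns [((211, (7)), 3)]
        H3 returns [[((211, (7)), 3)]]
      branch[1] choose=2:
        tell(7) @ H0 ⇒ log+=7
        get @ H1 ⇒ 3
        H0 returns (211, (7))
        H1 returns ((211, (7)), 3)
        H2 returns [((211, (7)), 3)]
        H3 returns [[((211, (7)), 3)]]
      branch[2] choose=6:
        tell(7) @ H0 ⇒ log+=7
        get @ H1 ⇒ 3
        H0 returns (715, (7))
        H1 returns ((715, (7)), 3)
        H2 returns [((715, (7)), 3)]
        H3 returns [[((715, (7)), 3)]]
  branch[2] choose=4:
    choose[2, 2, 6] @ H3
      branch[0] choose=2:
        tell(7) @ H0 ⇒ log+=7
        get @ H1 ⇒ 3
        H0 returns (247, (7))
        H1 returns ((247, (7)), 3)
        H2 returns [((247, (7)), 3)]
        H3 returns [[((247, (7)), 3)]]
      branch[1] choose=2:
        tell(7) @ H0 ⇒ log+=7
        get @ H1 ⇒ 3
        H0 returns (247, (7))
        H1 returns ((247, (7)), 3)
        H2 returns [((247, (7)), 3)]
        H3 returns [[((247, (7)), 3)]]
      branch[2] choose=6:
        tell(7) @ H0 ⇒ log+=7
        get @ H1 ⇒ 3
        H0 returns (823, (7))
        H1 returns ((823, (7)), 3)
        H2 returns [((823, (7)), 3)]
        H3 returns [[((823, (7)), 3)]]
= [[((247, (7)), 3)], [((247, (7)), 3)], [((823, (7)), 3)], [((211, (7)), 3)], [((211, (7)), 3)], [((715, (7)), 3)], [((247, (7)), 3)], [((247, (7)), 3)], [((823, (7)), 3)]]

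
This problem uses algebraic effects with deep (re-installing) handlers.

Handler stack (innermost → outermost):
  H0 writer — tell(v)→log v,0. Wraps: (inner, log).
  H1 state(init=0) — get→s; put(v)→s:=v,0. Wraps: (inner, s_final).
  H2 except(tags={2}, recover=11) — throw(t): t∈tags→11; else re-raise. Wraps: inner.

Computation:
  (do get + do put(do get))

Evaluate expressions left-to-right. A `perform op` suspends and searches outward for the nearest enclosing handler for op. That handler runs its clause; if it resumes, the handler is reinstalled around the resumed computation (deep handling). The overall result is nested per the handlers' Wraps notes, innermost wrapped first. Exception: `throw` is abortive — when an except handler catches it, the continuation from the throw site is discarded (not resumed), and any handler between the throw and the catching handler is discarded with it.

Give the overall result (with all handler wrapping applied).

Working:
get @ H1 ⇒ 0
get @ H1 ⇒ 0
put(0) @ H1 ⇒ s:=0
H0 returns (0, ())
H1 returns ((0, ()), 0)
H2 returns ((0, ()), 0)
= ((0, ()), 0)

Answer: ((0, ()), 0)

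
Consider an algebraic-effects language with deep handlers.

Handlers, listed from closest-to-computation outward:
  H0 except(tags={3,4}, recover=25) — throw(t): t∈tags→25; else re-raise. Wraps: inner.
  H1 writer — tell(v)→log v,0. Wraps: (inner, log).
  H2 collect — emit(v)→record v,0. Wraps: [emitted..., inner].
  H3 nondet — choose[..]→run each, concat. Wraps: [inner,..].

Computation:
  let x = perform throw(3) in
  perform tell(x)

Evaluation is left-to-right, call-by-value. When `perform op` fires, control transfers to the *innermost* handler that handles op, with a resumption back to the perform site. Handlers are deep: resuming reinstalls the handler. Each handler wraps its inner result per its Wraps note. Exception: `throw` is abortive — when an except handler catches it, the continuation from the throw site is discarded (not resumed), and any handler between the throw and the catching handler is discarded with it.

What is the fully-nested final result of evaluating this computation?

Step-by-step:
throw(3) @ H0 caught ⇒ 25
H1 returns (25, ())
H2 returns [(25, ())]
H3 returns [[(25, ())]]
= [[(25, ())]]

Answer: [[(25, ())]]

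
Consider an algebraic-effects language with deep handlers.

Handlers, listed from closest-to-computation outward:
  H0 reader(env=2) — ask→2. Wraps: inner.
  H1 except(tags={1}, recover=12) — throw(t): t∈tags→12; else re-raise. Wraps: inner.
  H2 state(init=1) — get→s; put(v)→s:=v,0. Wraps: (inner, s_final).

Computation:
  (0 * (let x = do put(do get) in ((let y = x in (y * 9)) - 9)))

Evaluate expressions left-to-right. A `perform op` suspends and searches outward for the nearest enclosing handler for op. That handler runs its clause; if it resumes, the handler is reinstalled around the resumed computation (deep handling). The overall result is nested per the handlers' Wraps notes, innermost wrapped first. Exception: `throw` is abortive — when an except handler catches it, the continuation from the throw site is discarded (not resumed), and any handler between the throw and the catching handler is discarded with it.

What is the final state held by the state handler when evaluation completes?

Answer: 1

Working:
get @ H2 ⇒ 1
put(1) @ H2 ⇒ s:=1
H0 returns 0
H1 returns 0
H2 returns (0, 1)
= (0, 1)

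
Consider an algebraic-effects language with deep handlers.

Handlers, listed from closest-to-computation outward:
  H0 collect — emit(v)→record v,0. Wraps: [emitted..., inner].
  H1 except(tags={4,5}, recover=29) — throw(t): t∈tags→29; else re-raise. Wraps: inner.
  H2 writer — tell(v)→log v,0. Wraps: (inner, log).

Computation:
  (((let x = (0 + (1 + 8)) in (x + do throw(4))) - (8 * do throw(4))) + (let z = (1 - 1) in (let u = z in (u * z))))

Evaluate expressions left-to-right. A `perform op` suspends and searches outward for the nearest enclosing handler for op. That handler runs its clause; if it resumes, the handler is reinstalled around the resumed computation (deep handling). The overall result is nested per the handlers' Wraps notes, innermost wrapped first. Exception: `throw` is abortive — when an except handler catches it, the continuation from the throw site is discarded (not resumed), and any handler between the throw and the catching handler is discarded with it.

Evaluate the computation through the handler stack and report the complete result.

Step-by-step:
throw(4) @ H1 caught ⇒ 29
H2 returns (29, ())
= (29, ())

Answer: (29, ())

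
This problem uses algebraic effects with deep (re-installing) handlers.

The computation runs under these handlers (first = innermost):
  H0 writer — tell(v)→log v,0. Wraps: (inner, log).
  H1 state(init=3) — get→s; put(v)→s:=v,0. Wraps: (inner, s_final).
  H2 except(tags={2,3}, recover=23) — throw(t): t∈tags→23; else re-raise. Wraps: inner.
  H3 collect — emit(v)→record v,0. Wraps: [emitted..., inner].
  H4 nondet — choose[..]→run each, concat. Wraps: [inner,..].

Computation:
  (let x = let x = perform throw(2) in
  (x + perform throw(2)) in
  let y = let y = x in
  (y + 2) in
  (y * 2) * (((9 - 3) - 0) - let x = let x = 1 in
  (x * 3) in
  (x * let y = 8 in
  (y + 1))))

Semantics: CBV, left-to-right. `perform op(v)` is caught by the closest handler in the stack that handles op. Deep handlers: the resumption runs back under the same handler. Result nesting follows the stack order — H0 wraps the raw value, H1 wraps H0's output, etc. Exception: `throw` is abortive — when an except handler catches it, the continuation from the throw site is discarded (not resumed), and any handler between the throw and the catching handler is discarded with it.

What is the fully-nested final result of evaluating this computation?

Step-by-step:
throw(2) @ H2 caught ⇒ 23
H3 returns [23]
H4 returns [[23]]
= [[23]]

Answer: [[23]]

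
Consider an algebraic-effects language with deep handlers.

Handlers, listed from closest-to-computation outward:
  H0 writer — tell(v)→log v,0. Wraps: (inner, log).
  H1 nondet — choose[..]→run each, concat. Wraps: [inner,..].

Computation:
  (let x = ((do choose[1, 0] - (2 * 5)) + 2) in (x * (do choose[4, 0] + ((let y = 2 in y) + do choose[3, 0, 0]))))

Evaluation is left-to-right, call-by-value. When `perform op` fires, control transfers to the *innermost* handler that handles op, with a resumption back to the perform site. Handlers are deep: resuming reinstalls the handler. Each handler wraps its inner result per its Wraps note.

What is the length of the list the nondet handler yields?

Working:
choose[1, 0] @ H1
  branch[0] choose=1:
    choose[4, 0] @ H1
      branch[0] choose=4:
        choose[3, 0, 0] @ H1
          branch[0] choose=3:
            H0 returns (-63, ())
            H1 returns [(-63, ())]
          branch[1] choose=0:
            H0 returns (-42, ())
            H1 returns [(-42, ())]
          branch[2] choose=0:
            H0 returns (-42, ())
            H1 returns [(-42, ())]
      branch[1] choose=0:
        choose[3, 0, 0] @ H1
          branch[0] choose=3:
            H0 returns (-35, ())
            H1 returns [(-35, ())]
          branch[1] choose=0:
            H0 returns (-14, ())
            H1 returns [(-14, ())]
          branch[2] choose=0:
            H0 returns (-14, ())
            H1 returns [(-14, ())]
  branch[1] choose=0:
    choose[4, 0] @ H1
      branch[0] choose=4:
        choose[3, 0, 0] @ H1
          branch[0] choose=3:
            H0 returns (-72, ())
            H1 returns [(-72, ())]
          branch[1] choose=0:
            H0 returns (-48, ())
            H1 returns [(-48, ())]
          branch[2] choose=0:
            H0 returns (-48, ())
            H1 returns [(-48, ())]
      branch[1] choose=0:
        choose[3, 0, 0] @ H1
          branch[0] choose=3:
            H0 returns (-40, ())
            H1 returns [(-40, ())]
          branch[1] choose=0:
            H0 returns (-16, ())
            H1 returns [(-16, ())]
          branch[2] choose=0:
            H0 returns (-16, ())
            H1 returns [(-16, ())]
= [(-63, ()), (-42, ()), (-42, ()), (-35, ()), (-14, ()), (-14, ()), (-72, ()), (-48, ()), (-48, ()), (-40, ()), (-16, ()), (-16, ())]

Answer: 12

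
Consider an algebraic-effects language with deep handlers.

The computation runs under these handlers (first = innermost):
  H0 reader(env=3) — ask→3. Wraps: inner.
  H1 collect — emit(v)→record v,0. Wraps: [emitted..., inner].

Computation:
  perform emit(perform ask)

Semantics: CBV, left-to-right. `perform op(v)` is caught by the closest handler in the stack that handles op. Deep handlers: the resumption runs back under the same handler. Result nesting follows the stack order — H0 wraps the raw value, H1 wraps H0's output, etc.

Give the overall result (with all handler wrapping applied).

Answer: [3, 0]

Step-by-step:
ask @ H0 ⇒ 3
emit(3) @ H1 ⇒ out+=3
H0 returns 0
H1 returns [3, 0]
= [3, 0]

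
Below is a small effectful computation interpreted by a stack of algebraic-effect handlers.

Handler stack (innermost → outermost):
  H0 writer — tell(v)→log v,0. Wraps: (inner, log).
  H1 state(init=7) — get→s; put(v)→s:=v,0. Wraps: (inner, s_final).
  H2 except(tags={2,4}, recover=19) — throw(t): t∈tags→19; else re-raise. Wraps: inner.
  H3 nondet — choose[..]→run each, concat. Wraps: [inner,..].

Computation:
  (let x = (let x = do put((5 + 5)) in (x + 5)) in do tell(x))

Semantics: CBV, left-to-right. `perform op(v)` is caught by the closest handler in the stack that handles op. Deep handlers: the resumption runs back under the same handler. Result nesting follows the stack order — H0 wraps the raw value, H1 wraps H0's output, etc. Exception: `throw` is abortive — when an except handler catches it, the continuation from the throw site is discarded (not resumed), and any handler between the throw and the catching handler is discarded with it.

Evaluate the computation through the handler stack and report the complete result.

Answer: [((0, (5)), 10)]

Step-by-step:
put(10) @ H1 ⇒ s:=10
tell(5) @ H0 ⇒ log+=5
H0 returns (0, (5))
H1 returns ((0, (5)), 10)
H2 returns ((0, (5)), 10)
H3 returns [((0, (5)), 10)]
= [((0, (5)), 10)]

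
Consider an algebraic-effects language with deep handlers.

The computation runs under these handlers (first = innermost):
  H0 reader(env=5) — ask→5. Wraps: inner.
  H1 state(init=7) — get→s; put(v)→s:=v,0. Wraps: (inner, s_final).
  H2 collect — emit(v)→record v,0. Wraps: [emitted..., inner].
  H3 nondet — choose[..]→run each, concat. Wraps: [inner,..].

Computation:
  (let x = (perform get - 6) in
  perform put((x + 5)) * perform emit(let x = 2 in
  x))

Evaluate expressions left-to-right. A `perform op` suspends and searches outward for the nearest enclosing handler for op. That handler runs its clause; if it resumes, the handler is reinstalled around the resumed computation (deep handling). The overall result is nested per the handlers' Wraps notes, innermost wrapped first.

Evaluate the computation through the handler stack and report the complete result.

Answer: [[2, (0, 6)]]

Evaluation trace:
get @ H1 ⇒ 7
put(6) @ H1 ⇒ s:=6
emit(2) @ H2 ⇒ out+=2
H0 returns 0
H1 returns (0, 6)
H2 returns [2, (0, 6)]
H3 returns [[2, (0, 6)]]
= [[2, (0, 6)]]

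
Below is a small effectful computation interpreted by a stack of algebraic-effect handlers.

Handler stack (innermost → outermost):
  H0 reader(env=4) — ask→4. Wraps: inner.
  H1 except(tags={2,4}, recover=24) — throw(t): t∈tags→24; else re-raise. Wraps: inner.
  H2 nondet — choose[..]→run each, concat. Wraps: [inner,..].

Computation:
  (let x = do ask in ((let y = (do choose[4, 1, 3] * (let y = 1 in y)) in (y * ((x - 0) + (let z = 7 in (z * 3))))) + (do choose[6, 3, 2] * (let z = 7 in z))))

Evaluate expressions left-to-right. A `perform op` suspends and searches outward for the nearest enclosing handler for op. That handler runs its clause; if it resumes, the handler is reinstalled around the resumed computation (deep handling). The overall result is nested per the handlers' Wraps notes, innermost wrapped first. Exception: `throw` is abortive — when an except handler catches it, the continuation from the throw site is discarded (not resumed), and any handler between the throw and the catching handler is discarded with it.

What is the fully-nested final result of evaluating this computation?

Answer: [142, 121, 114, 67, 46, 39, 117, 96, 89]

Step-by-step:
ask @ H0 ⇒ 4
choose[4, 1, 3] @ H2
  branch[0] choose=4:
    choose[6, 3, 2] @ H2
      branch[0] choose=6:
        H0 returns 142
        H1 returns 142
        H2 returns [142]
      branch[1] choose=3:
        H0 returns 121
        H1 returns 121
        H2 returns [121]
      branch[2] choose=2:
        H0 returns 114
        H1 returns 114
        H2 returns [114]
  branch[1] choose=1:
    choose[6, 3, 2] @ H2
      branch[0] choose=6:
        H0 returns 67
        H1 returns 67
        H2 returns [67]
      branch[1] choose=3:
        H0 returns 46
        H1 returns 46
        H2 returns [46]
      branch[2] choose=2:
        H0 returns 39
        H1 returns 39
        H2 returns [39]
  branch[2] choose=3:
    choose[6, 3, 2] @ H2
      branch[0] choose=6:
        H0 returns 117
        H1 returns 117
        H2 returns [117]
      branch[1] choose=3:
        H0 returns 96
        H1 returns 96
        H2 returns [96]
      branch[2] choose=2:
        H0 returns 89
        H1 returns 89
        H2 returns [89]
= [142, 121, 114, 67, 46, 39, 117, 96, 89]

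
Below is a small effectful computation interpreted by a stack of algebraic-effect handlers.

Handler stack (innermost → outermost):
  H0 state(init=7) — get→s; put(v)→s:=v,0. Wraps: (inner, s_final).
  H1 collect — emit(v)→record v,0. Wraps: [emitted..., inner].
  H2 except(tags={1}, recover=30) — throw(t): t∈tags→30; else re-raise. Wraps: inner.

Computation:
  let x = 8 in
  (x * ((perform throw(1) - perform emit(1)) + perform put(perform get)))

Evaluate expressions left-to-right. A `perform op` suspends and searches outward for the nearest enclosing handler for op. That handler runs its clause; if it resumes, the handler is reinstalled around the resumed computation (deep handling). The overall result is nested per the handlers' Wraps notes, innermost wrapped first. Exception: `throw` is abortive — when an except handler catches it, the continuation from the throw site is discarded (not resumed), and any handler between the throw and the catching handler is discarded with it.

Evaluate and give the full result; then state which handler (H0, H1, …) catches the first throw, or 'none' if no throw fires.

Step-by-step:
throw(1) @ H2 caught ⇒ 30
= 30

Answer: 30 ; first throw caught by: H2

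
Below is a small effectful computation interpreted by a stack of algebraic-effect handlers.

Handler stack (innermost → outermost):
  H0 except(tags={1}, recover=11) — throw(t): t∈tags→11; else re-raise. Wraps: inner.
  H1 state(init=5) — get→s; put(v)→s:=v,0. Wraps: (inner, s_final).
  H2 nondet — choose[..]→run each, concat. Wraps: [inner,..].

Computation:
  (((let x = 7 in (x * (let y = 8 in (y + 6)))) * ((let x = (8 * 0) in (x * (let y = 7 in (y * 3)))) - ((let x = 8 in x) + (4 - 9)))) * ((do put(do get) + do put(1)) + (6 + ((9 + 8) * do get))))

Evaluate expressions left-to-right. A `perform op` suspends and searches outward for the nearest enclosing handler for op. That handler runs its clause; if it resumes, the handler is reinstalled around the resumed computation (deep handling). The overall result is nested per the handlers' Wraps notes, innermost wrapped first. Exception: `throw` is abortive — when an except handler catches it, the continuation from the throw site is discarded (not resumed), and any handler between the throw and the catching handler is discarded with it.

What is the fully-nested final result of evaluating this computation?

Evaluation trace:
get @ H1 ⇒ 5
put(5) @ H1 ⇒ s:=5
put(1) @ H1 ⇒ s:=1
get @ H1 ⇒ 1
H0 returns -6762
H1 returns (-6762, 1)
H2 returns [(-6762, 1)]
= [(-6762, 1)]

Answer: [(-6762, 1)]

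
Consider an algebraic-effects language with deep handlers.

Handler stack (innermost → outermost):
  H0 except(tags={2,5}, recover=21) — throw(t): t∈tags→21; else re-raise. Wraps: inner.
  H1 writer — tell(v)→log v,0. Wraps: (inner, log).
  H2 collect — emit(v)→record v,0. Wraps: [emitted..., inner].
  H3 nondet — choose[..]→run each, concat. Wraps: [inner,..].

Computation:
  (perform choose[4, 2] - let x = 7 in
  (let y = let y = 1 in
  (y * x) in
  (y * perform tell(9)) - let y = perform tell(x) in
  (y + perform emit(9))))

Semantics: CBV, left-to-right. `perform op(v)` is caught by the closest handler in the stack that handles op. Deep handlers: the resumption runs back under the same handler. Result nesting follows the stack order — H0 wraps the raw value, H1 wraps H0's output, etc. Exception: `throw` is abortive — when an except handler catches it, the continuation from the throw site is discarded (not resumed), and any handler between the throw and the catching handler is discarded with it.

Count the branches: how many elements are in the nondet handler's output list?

Answer: 2

Step-by-step:
choose[4, 2] @ H3
  branch[0] choose=4:
    tell(9) @ H1 ⇒ log+=9
    tell(7) @ H1 ⇒ log+=7
    emit(9) @ H2 ⇒ out+=9
    H0 returns 4
    H1 returns (4, (9, 7))
    H2 returns [9, (4, (9, 7))]
    H3 returns [[9, (4, (9, 7))]]
  branch[1] choose=2:
    tell(9) @ H1 ⇒ log+=9
    tell(7) @ H1 ⇒ log+=7
    emit(9) @ H2 ⇒ out+=9
    H0 returns 2
    H1 returns (2, (9, 7))
    H2 returns [9, (2, (9, 7))]
    H3 returns [[9, (2, (9, 7))]]
= [[9, (4, (9, 7))], [9, (2, (9, 7))]]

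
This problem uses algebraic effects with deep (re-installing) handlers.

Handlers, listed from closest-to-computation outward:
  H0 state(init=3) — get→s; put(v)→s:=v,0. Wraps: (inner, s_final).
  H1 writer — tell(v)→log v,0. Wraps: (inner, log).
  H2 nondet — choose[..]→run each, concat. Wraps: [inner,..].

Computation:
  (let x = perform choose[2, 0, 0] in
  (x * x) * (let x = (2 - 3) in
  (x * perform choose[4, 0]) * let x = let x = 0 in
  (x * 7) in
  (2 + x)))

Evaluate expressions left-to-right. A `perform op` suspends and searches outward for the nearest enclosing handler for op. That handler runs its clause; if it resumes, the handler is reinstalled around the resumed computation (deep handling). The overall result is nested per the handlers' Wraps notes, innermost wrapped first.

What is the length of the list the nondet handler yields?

Answer: 6

Step-by-step:
choose[2, 0, 0] @ H2
  branch[0] choose=2:
    choose[4, 0] @ H2
      branch[0] choose=4:
        H0 returns (-32, 3)
        H1 returns ((-32, 3), ())
        H2 returns [((-32, 3), ())]
      branch[1] choose=0:
        H0 returns (0, 3)
        H1 returns ((0, 3), ())
        H2 returns [((0, 3), ())]
  branch[1] choose=0:
    choose[4, 0] @ H2
      branch[0] choose=4:
        H0 returns (0, 3)
        H1 returns ((0, 3), ())
        H2 returns [((0, 3), ())]
      branch[1] choose=0:
        H0 returns (0, 3)
        H1 returns ((0, 3), ())
        H2 returns [((0, 3), ())]
  branch[2] choose=0:
    choose[4, 0] @ H2
      branch[0] choose=4:
        H0 returns (0, 3)
        H1 returns ((0, 3), ())
        H2 returns [((0, 3), ())]
      branch[1] choose=0:
        H0 returns (0, 3)
        H1 returns ((0, 3), ())
        H2 returns [((0, 3), ())]
= [((-32, 3), ()), ((0, 3), ()), ((0, 3), ()), ((0, 3), ()), ((0, 3), ()), ((0, 3), ())]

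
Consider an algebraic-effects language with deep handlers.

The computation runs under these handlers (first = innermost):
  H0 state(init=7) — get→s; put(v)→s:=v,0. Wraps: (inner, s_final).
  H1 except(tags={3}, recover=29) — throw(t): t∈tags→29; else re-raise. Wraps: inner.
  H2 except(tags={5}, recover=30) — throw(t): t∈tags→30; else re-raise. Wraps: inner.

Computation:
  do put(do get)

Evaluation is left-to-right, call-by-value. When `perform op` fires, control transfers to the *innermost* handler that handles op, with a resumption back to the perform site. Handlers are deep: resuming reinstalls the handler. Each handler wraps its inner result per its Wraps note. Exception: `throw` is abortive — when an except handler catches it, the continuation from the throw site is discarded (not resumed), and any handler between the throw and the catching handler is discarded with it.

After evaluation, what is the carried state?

Evaluation trace:
get @ H0 ⇒ 7
put(7) @ H0 ⇒ s:=7
H0 returns (0, 7)
H1 returns (0, 7)
H2 returns (0, 7)
= (0, 7)

Answer: 7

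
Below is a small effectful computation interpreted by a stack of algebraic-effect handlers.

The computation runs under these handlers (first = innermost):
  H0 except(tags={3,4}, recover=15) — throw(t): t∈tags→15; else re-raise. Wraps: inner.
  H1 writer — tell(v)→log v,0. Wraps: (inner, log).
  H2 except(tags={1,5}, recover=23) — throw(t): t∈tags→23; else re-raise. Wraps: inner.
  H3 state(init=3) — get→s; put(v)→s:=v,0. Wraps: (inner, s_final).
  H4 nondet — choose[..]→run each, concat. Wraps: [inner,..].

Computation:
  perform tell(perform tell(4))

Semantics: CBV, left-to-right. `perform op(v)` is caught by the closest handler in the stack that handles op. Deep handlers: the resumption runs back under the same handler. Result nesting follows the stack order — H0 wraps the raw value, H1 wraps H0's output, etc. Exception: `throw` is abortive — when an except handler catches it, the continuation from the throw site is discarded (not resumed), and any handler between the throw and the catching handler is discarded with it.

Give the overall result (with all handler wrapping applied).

Step-by-step:
tell(4) @ H1 ⇒ log+=4
tell(0) @ H1 ⇒ log+=0
H0 returns 0
H1 returns (0, (4, 0))
H2 returns (0, (4, 0))
H3 returns ((0, (4, 0)), 3)
H4 returns [((0, (4, 0)), 3)]
= [((0, (4, 0)), 3)]

Answer: [((0, (4, 0)), 3)]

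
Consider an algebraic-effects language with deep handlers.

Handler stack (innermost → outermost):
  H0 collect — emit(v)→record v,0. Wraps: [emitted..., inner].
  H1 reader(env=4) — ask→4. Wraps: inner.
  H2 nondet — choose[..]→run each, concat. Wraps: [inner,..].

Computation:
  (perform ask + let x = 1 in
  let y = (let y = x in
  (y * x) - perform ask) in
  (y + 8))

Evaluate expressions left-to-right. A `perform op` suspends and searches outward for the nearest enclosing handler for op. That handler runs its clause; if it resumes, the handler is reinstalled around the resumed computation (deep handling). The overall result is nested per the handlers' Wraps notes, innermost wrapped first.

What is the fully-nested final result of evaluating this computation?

Answer: [[9]]

Working:
ask @ H1 ⇒ 4
ask @ H1 ⇒ 4
H0 returns [9]
H1 returns [9]
H2 returns [[9]]
= [[9]]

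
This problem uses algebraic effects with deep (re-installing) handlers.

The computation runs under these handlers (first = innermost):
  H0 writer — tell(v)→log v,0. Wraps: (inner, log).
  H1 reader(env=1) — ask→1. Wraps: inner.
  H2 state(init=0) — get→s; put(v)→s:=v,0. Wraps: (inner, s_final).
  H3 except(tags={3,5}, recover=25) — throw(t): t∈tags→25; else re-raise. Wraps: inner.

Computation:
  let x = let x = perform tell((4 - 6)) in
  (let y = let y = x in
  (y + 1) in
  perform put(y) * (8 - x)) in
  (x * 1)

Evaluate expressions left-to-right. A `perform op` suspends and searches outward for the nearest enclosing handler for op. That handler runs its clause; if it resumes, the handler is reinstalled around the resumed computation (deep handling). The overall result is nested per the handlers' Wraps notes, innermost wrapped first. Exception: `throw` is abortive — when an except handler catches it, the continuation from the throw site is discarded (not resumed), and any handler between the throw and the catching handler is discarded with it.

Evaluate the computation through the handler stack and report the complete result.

Working:
tell(-2) @ H0 ⇒ log+=-2
put(1) @ H2 ⇒ s:=1
H0 returns (0, (-2))
H1 returns (0, (-2))
H2 returns ((0, (-2)), 1)
H3 returns ((0, (-2)), 1)
= ((0, (-2)), 1)

Answer: ((0, (-2)), 1)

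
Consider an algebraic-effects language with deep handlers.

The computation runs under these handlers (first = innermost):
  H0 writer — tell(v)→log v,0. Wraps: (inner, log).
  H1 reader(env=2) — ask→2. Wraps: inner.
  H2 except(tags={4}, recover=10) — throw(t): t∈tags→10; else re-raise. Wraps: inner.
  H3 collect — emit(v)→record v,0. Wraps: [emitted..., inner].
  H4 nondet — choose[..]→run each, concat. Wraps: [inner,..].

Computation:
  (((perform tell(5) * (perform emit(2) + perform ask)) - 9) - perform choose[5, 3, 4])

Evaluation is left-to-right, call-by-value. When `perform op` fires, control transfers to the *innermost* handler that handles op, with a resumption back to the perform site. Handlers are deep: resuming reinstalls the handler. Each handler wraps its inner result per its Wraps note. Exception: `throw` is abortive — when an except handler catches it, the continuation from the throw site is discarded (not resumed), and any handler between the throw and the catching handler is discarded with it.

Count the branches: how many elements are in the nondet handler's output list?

Answer: 3

Step-by-step:
tell(5) @ H0 ⇒ log+=5
emit(2) @ H3 ⇒ out+=2
ask @ H1 ⇒ 2
choose[5, 3, 4] @ H4
  branch[0] choose=5:
    H0 returns (-14, (5))
    H1 returns (-14, (5))
    H2 returns (-14, (5))
    H3 returns [2, (-14, (5))]
    H4 returns [[2, (-14, (5))]]
  branch[1] choose=3:
    H0 returns (-12, (5))
    H1 returns (-12, (5))
    H2 returns (-12, (5))
    H3 returns [2, (-12, (5))]
    H4 returns [[2, (-12, (5))]]
  branch[2] choose=4:
    H0 returns (-13, (5))
    H1 returns (-13, (5))
    H2 returns (-13, (5))
    H3 returns [2, (-13, (5))]
    H4 returns [[2, (-13, (5))]]
= [[2, (-14, (5))], [2, (-12, (5))], [2, (-13, (5))]]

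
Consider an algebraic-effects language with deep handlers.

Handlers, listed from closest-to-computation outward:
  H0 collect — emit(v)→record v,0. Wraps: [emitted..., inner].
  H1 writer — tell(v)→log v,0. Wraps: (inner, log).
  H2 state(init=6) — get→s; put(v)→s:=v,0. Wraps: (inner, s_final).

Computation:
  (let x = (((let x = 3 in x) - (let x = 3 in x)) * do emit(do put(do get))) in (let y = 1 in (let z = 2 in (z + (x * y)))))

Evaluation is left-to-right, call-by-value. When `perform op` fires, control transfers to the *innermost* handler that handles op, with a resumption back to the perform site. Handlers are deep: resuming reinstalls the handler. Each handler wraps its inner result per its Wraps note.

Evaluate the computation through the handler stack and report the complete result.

Answer: (([0, 2], ()), 6)

Evaluation trace:
get @ H2 ⇒ 6
put(6) @ H2 ⇒ s:=6
emit(0) @ H0 ⇒ out+=0
H0 returns [0, 2]
H1 returns ([0, 2], ())
H2 returns (([0, 2], ()), 6)
= (([0, 2], ()), 6)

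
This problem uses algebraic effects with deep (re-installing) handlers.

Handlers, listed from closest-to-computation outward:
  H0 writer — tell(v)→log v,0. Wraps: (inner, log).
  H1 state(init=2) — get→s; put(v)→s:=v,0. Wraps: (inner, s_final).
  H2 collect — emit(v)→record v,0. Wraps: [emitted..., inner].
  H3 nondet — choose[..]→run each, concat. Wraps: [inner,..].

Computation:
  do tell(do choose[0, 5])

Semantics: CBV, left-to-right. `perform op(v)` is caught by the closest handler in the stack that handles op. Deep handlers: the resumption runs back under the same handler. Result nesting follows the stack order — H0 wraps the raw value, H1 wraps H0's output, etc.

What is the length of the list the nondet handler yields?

Answer: 2

Step-by-step:
choose[0, 5] @ H3
  branch[0] choose=0:
    tell(0) @ H0 ⇒ log+=0
    H0 returns (0, (0))
    H1 returns ((0, (0)), 2)
    H2 returns [((0, (0)), 2)]
    H3 returns [[((0, (0)), 2)]]
  branch[1] choose=5:
    tell(5) @ H0 ⇒ log+=5
    H0 returns (0, (5))
    H1 returns ((0, (5)), 2)
    H2 returns [((0, (5)), 2)]
    H3 returns [[((0, (5)), 2)]]
= [[((0, (0)), 2)], [((0, (5)), 2)]]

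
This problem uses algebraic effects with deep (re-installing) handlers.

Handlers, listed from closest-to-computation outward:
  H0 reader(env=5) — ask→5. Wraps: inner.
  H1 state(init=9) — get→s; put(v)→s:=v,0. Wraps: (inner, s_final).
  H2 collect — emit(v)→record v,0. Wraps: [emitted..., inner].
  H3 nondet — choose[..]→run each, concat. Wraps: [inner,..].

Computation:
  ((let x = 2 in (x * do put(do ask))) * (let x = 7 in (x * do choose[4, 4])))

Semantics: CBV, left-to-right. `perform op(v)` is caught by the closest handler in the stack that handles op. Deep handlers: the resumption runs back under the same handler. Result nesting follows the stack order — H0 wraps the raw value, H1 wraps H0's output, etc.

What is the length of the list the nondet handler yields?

Answer: 2

Working:
ask @ H0 ⇒ 5
put(5) @ H1 ⇒ s:=5
choose[4, 4] @ H3
  branch[0] choose=4:
    H0 returns 0
    H1 returns (0, 5)
    H2 returns [(0, 5)]
    H3 returns [[(0, 5)]]
  branch[1] choose=4:
    H0 returns 0
    H1 returns (0, 5)
    H2 returns [(0, 5)]
    H3 returns [[(0, 5)]]
= [[(0, 5)], [(0, 5)]]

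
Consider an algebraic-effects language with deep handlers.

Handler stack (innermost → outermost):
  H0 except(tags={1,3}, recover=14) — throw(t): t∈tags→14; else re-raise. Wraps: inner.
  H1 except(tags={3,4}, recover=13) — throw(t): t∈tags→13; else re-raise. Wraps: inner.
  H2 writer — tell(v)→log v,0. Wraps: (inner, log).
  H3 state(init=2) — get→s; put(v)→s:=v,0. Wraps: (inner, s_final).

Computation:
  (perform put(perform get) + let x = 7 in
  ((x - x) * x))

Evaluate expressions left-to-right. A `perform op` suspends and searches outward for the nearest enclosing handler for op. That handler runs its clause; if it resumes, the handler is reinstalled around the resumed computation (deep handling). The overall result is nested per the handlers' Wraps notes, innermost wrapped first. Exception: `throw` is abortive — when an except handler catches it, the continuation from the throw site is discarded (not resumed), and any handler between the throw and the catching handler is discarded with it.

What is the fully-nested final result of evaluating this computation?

Answer: ((0, ()), 2)

Evaluation trace:
get @ H3 ⇒ 2
put(2) @ H3 ⇒ s:=2
H0 returns 0
H1 returns 0
H2 returns (0, ())
H3 returns ((0, ()), 2)
= ((0, ()), 2)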